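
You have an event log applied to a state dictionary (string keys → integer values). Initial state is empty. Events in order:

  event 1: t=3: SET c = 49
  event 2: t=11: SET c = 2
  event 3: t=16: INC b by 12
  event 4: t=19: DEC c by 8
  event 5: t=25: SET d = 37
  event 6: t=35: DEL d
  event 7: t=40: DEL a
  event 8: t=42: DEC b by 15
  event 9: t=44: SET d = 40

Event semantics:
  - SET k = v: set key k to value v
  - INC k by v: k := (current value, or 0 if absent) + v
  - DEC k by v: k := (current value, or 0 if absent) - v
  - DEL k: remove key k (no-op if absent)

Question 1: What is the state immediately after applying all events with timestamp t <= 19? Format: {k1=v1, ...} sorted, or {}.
Answer: {b=12, c=-6}

Derivation:
Apply events with t <= 19 (4 events):
  after event 1 (t=3: SET c = 49): {c=49}
  after event 2 (t=11: SET c = 2): {c=2}
  after event 3 (t=16: INC b by 12): {b=12, c=2}
  after event 4 (t=19: DEC c by 8): {b=12, c=-6}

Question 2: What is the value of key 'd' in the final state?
Answer: 40

Derivation:
Track key 'd' through all 9 events:
  event 1 (t=3: SET c = 49): d unchanged
  event 2 (t=11: SET c = 2): d unchanged
  event 3 (t=16: INC b by 12): d unchanged
  event 4 (t=19: DEC c by 8): d unchanged
  event 5 (t=25: SET d = 37): d (absent) -> 37
  event 6 (t=35: DEL d): d 37 -> (absent)
  event 7 (t=40: DEL a): d unchanged
  event 8 (t=42: DEC b by 15): d unchanged
  event 9 (t=44: SET d = 40): d (absent) -> 40
Final: d = 40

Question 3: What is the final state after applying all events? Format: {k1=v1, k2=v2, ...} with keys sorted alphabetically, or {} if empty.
  after event 1 (t=3: SET c = 49): {c=49}
  after event 2 (t=11: SET c = 2): {c=2}
  after event 3 (t=16: INC b by 12): {b=12, c=2}
  after event 4 (t=19: DEC c by 8): {b=12, c=-6}
  after event 5 (t=25: SET d = 37): {b=12, c=-6, d=37}
  after event 6 (t=35: DEL d): {b=12, c=-6}
  after event 7 (t=40: DEL a): {b=12, c=-6}
  after event 8 (t=42: DEC b by 15): {b=-3, c=-6}
  after event 9 (t=44: SET d = 40): {b=-3, c=-6, d=40}

Answer: {b=-3, c=-6, d=40}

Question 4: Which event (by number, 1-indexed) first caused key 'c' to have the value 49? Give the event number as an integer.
Answer: 1

Derivation:
Looking for first event where c becomes 49:
  event 1: c (absent) -> 49  <-- first match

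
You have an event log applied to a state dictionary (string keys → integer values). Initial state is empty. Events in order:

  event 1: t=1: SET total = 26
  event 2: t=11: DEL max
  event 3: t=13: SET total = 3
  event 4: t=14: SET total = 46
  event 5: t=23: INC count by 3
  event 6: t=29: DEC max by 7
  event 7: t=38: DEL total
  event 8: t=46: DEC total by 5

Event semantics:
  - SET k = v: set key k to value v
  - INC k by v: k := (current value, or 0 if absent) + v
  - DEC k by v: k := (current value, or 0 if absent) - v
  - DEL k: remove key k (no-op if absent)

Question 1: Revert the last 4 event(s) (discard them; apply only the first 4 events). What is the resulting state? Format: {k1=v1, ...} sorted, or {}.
Answer: {total=46}

Derivation:
Keep first 4 events (discard last 4):
  after event 1 (t=1: SET total = 26): {total=26}
  after event 2 (t=11: DEL max): {total=26}
  after event 3 (t=13: SET total = 3): {total=3}
  after event 4 (t=14: SET total = 46): {total=46}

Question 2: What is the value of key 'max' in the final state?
Answer: -7

Derivation:
Track key 'max' through all 8 events:
  event 1 (t=1: SET total = 26): max unchanged
  event 2 (t=11: DEL max): max (absent) -> (absent)
  event 3 (t=13: SET total = 3): max unchanged
  event 4 (t=14: SET total = 46): max unchanged
  event 5 (t=23: INC count by 3): max unchanged
  event 6 (t=29: DEC max by 7): max (absent) -> -7
  event 7 (t=38: DEL total): max unchanged
  event 8 (t=46: DEC total by 5): max unchanged
Final: max = -7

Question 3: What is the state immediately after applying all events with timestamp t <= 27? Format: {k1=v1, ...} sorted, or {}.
Apply events with t <= 27 (5 events):
  after event 1 (t=1: SET total = 26): {total=26}
  after event 2 (t=11: DEL max): {total=26}
  after event 3 (t=13: SET total = 3): {total=3}
  after event 4 (t=14: SET total = 46): {total=46}
  after event 5 (t=23: INC count by 3): {count=3, total=46}

Answer: {count=3, total=46}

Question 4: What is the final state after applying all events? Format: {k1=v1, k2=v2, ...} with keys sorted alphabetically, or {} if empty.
Answer: {count=3, max=-7, total=-5}

Derivation:
  after event 1 (t=1: SET total = 26): {total=26}
  after event 2 (t=11: DEL max): {total=26}
  after event 3 (t=13: SET total = 3): {total=3}
  after event 4 (t=14: SET total = 46): {total=46}
  after event 5 (t=23: INC count by 3): {count=3, total=46}
  after event 6 (t=29: DEC max by 7): {count=3, max=-7, total=46}
  after event 7 (t=38: DEL total): {count=3, max=-7}
  after event 8 (t=46: DEC total by 5): {count=3, max=-7, total=-5}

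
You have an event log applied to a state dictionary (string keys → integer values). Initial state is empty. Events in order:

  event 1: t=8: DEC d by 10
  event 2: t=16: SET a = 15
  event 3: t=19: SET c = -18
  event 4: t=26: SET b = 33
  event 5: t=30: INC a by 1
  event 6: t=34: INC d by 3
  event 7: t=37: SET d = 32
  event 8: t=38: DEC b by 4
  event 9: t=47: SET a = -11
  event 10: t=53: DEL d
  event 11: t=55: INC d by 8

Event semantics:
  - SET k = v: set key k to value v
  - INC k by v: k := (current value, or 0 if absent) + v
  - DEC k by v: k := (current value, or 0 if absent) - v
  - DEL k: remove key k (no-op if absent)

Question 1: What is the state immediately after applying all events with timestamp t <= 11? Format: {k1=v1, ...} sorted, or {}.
Apply events with t <= 11 (1 events):
  after event 1 (t=8: DEC d by 10): {d=-10}

Answer: {d=-10}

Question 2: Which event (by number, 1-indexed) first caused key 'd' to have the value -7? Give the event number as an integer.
Looking for first event where d becomes -7:
  event 1: d = -10
  event 2: d = -10
  event 3: d = -10
  event 4: d = -10
  event 5: d = -10
  event 6: d -10 -> -7  <-- first match

Answer: 6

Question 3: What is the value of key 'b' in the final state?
Track key 'b' through all 11 events:
  event 1 (t=8: DEC d by 10): b unchanged
  event 2 (t=16: SET a = 15): b unchanged
  event 3 (t=19: SET c = -18): b unchanged
  event 4 (t=26: SET b = 33): b (absent) -> 33
  event 5 (t=30: INC a by 1): b unchanged
  event 6 (t=34: INC d by 3): b unchanged
  event 7 (t=37: SET d = 32): b unchanged
  event 8 (t=38: DEC b by 4): b 33 -> 29
  event 9 (t=47: SET a = -11): b unchanged
  event 10 (t=53: DEL d): b unchanged
  event 11 (t=55: INC d by 8): b unchanged
Final: b = 29

Answer: 29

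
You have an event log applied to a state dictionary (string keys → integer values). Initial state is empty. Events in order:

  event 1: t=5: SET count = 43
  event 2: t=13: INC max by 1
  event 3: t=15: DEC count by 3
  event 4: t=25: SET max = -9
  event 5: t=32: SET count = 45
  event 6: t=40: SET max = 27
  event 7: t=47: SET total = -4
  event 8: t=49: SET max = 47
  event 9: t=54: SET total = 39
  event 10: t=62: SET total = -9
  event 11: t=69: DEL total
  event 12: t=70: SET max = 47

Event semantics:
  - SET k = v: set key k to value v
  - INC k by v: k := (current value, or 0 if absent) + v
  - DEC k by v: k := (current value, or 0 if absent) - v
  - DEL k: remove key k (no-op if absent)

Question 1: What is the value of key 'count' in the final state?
Track key 'count' through all 12 events:
  event 1 (t=5: SET count = 43): count (absent) -> 43
  event 2 (t=13: INC max by 1): count unchanged
  event 3 (t=15: DEC count by 3): count 43 -> 40
  event 4 (t=25: SET max = -9): count unchanged
  event 5 (t=32: SET count = 45): count 40 -> 45
  event 6 (t=40: SET max = 27): count unchanged
  event 7 (t=47: SET total = -4): count unchanged
  event 8 (t=49: SET max = 47): count unchanged
  event 9 (t=54: SET total = 39): count unchanged
  event 10 (t=62: SET total = -9): count unchanged
  event 11 (t=69: DEL total): count unchanged
  event 12 (t=70: SET max = 47): count unchanged
Final: count = 45

Answer: 45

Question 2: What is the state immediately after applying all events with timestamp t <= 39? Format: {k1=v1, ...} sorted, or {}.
Apply events with t <= 39 (5 events):
  after event 1 (t=5: SET count = 43): {count=43}
  after event 2 (t=13: INC max by 1): {count=43, max=1}
  after event 3 (t=15: DEC count by 3): {count=40, max=1}
  after event 4 (t=25: SET max = -9): {count=40, max=-9}
  after event 5 (t=32: SET count = 45): {count=45, max=-9}

Answer: {count=45, max=-9}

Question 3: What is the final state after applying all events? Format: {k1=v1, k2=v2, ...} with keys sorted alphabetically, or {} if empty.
Answer: {count=45, max=47}

Derivation:
  after event 1 (t=5: SET count = 43): {count=43}
  after event 2 (t=13: INC max by 1): {count=43, max=1}
  after event 3 (t=15: DEC count by 3): {count=40, max=1}
  after event 4 (t=25: SET max = -9): {count=40, max=-9}
  after event 5 (t=32: SET count = 45): {count=45, max=-9}
  after event 6 (t=40: SET max = 27): {count=45, max=27}
  after event 7 (t=47: SET total = -4): {count=45, max=27, total=-4}
  after event 8 (t=49: SET max = 47): {count=45, max=47, total=-4}
  after event 9 (t=54: SET total = 39): {count=45, max=47, total=39}
  after event 10 (t=62: SET total = -9): {count=45, max=47, total=-9}
  after event 11 (t=69: DEL total): {count=45, max=47}
  after event 12 (t=70: SET max = 47): {count=45, max=47}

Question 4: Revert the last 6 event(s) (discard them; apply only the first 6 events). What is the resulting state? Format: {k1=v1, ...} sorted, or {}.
Keep first 6 events (discard last 6):
  after event 1 (t=5: SET count = 43): {count=43}
  after event 2 (t=13: INC max by 1): {count=43, max=1}
  after event 3 (t=15: DEC count by 3): {count=40, max=1}
  after event 4 (t=25: SET max = -9): {count=40, max=-9}
  after event 5 (t=32: SET count = 45): {count=45, max=-9}
  after event 6 (t=40: SET max = 27): {count=45, max=27}

Answer: {count=45, max=27}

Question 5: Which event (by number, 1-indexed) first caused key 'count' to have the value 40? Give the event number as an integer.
Answer: 3

Derivation:
Looking for first event where count becomes 40:
  event 1: count = 43
  event 2: count = 43
  event 3: count 43 -> 40  <-- first match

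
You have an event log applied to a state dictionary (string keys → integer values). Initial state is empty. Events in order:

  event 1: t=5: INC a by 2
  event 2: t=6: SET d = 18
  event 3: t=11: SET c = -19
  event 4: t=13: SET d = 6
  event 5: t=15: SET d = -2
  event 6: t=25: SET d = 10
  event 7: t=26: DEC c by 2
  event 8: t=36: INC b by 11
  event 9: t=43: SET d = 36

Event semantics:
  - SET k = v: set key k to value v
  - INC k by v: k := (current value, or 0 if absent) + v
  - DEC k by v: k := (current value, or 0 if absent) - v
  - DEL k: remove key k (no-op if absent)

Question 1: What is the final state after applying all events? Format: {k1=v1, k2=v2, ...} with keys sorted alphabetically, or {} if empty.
  after event 1 (t=5: INC a by 2): {a=2}
  after event 2 (t=6: SET d = 18): {a=2, d=18}
  after event 3 (t=11: SET c = -19): {a=2, c=-19, d=18}
  after event 4 (t=13: SET d = 6): {a=2, c=-19, d=6}
  after event 5 (t=15: SET d = -2): {a=2, c=-19, d=-2}
  after event 6 (t=25: SET d = 10): {a=2, c=-19, d=10}
  after event 7 (t=26: DEC c by 2): {a=2, c=-21, d=10}
  after event 8 (t=36: INC b by 11): {a=2, b=11, c=-21, d=10}
  after event 9 (t=43: SET d = 36): {a=2, b=11, c=-21, d=36}

Answer: {a=2, b=11, c=-21, d=36}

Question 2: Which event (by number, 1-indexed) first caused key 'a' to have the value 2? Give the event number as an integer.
Looking for first event where a becomes 2:
  event 1: a (absent) -> 2  <-- first match

Answer: 1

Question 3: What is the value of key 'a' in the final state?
Track key 'a' through all 9 events:
  event 1 (t=5: INC a by 2): a (absent) -> 2
  event 2 (t=6: SET d = 18): a unchanged
  event 3 (t=11: SET c = -19): a unchanged
  event 4 (t=13: SET d = 6): a unchanged
  event 5 (t=15: SET d = -2): a unchanged
  event 6 (t=25: SET d = 10): a unchanged
  event 7 (t=26: DEC c by 2): a unchanged
  event 8 (t=36: INC b by 11): a unchanged
  event 9 (t=43: SET d = 36): a unchanged
Final: a = 2

Answer: 2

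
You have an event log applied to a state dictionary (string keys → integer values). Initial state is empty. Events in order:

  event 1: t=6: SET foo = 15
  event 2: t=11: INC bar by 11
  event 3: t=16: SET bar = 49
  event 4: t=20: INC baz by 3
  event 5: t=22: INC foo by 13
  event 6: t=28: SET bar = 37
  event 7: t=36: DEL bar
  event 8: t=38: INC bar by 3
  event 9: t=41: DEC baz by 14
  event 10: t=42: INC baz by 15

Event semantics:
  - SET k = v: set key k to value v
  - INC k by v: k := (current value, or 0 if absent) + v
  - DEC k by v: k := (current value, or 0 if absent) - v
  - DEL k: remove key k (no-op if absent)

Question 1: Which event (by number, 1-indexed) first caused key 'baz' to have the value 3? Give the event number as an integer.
Looking for first event where baz becomes 3:
  event 4: baz (absent) -> 3  <-- first match

Answer: 4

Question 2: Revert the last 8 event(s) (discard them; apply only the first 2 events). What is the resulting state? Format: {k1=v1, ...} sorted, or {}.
Keep first 2 events (discard last 8):
  after event 1 (t=6: SET foo = 15): {foo=15}
  after event 2 (t=11: INC bar by 11): {bar=11, foo=15}

Answer: {bar=11, foo=15}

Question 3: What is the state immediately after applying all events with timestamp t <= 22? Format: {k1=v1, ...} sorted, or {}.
Answer: {bar=49, baz=3, foo=28}

Derivation:
Apply events with t <= 22 (5 events):
  after event 1 (t=6: SET foo = 15): {foo=15}
  after event 2 (t=11: INC bar by 11): {bar=11, foo=15}
  after event 3 (t=16: SET bar = 49): {bar=49, foo=15}
  after event 4 (t=20: INC baz by 3): {bar=49, baz=3, foo=15}
  after event 5 (t=22: INC foo by 13): {bar=49, baz=3, foo=28}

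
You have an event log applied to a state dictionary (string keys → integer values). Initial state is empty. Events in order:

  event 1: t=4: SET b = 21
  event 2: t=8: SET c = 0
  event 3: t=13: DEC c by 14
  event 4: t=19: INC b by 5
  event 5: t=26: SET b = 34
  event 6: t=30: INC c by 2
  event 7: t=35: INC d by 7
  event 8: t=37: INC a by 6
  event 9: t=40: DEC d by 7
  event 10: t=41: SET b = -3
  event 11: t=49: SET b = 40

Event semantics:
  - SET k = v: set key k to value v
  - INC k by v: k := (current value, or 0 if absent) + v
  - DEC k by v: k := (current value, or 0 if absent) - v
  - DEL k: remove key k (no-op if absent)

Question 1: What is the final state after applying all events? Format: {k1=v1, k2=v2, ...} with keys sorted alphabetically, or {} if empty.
  after event 1 (t=4: SET b = 21): {b=21}
  after event 2 (t=8: SET c = 0): {b=21, c=0}
  after event 3 (t=13: DEC c by 14): {b=21, c=-14}
  after event 4 (t=19: INC b by 5): {b=26, c=-14}
  after event 5 (t=26: SET b = 34): {b=34, c=-14}
  after event 6 (t=30: INC c by 2): {b=34, c=-12}
  after event 7 (t=35: INC d by 7): {b=34, c=-12, d=7}
  after event 8 (t=37: INC a by 6): {a=6, b=34, c=-12, d=7}
  after event 9 (t=40: DEC d by 7): {a=6, b=34, c=-12, d=0}
  after event 10 (t=41: SET b = -3): {a=6, b=-3, c=-12, d=0}
  after event 11 (t=49: SET b = 40): {a=6, b=40, c=-12, d=0}

Answer: {a=6, b=40, c=-12, d=0}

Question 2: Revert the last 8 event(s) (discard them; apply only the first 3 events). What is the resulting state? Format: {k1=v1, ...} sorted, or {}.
Keep first 3 events (discard last 8):
  after event 1 (t=4: SET b = 21): {b=21}
  after event 2 (t=8: SET c = 0): {b=21, c=0}
  after event 3 (t=13: DEC c by 14): {b=21, c=-14}

Answer: {b=21, c=-14}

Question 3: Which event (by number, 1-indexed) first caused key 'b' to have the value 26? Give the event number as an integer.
Answer: 4

Derivation:
Looking for first event where b becomes 26:
  event 1: b = 21
  event 2: b = 21
  event 3: b = 21
  event 4: b 21 -> 26  <-- first match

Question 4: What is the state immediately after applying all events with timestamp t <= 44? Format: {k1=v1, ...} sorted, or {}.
Answer: {a=6, b=-3, c=-12, d=0}

Derivation:
Apply events with t <= 44 (10 events):
  after event 1 (t=4: SET b = 21): {b=21}
  after event 2 (t=8: SET c = 0): {b=21, c=0}
  after event 3 (t=13: DEC c by 14): {b=21, c=-14}
  after event 4 (t=19: INC b by 5): {b=26, c=-14}
  after event 5 (t=26: SET b = 34): {b=34, c=-14}
  after event 6 (t=30: INC c by 2): {b=34, c=-12}
  after event 7 (t=35: INC d by 7): {b=34, c=-12, d=7}
  after event 8 (t=37: INC a by 6): {a=6, b=34, c=-12, d=7}
  after event 9 (t=40: DEC d by 7): {a=6, b=34, c=-12, d=0}
  after event 10 (t=41: SET b = -3): {a=6, b=-3, c=-12, d=0}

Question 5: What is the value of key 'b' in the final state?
Answer: 40

Derivation:
Track key 'b' through all 11 events:
  event 1 (t=4: SET b = 21): b (absent) -> 21
  event 2 (t=8: SET c = 0): b unchanged
  event 3 (t=13: DEC c by 14): b unchanged
  event 4 (t=19: INC b by 5): b 21 -> 26
  event 5 (t=26: SET b = 34): b 26 -> 34
  event 6 (t=30: INC c by 2): b unchanged
  event 7 (t=35: INC d by 7): b unchanged
  event 8 (t=37: INC a by 6): b unchanged
  event 9 (t=40: DEC d by 7): b unchanged
  event 10 (t=41: SET b = -3): b 34 -> -3
  event 11 (t=49: SET b = 40): b -3 -> 40
Final: b = 40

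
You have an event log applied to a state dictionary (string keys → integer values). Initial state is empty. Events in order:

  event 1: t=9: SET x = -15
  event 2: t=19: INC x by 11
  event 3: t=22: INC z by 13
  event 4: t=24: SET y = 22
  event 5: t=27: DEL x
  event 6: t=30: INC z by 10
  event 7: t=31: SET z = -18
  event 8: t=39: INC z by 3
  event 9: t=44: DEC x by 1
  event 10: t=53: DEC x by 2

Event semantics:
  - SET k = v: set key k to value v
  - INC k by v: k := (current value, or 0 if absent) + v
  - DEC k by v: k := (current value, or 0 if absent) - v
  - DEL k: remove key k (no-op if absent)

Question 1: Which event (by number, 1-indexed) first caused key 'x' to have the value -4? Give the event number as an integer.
Looking for first event where x becomes -4:
  event 1: x = -15
  event 2: x -15 -> -4  <-- first match

Answer: 2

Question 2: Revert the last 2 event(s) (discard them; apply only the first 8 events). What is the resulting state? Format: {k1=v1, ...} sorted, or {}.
Answer: {y=22, z=-15}

Derivation:
Keep first 8 events (discard last 2):
  after event 1 (t=9: SET x = -15): {x=-15}
  after event 2 (t=19: INC x by 11): {x=-4}
  after event 3 (t=22: INC z by 13): {x=-4, z=13}
  after event 4 (t=24: SET y = 22): {x=-4, y=22, z=13}
  after event 5 (t=27: DEL x): {y=22, z=13}
  after event 6 (t=30: INC z by 10): {y=22, z=23}
  after event 7 (t=31: SET z = -18): {y=22, z=-18}
  after event 8 (t=39: INC z by 3): {y=22, z=-15}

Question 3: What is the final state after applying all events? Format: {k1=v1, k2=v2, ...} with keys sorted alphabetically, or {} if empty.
Answer: {x=-3, y=22, z=-15}

Derivation:
  after event 1 (t=9: SET x = -15): {x=-15}
  after event 2 (t=19: INC x by 11): {x=-4}
  after event 3 (t=22: INC z by 13): {x=-4, z=13}
  after event 4 (t=24: SET y = 22): {x=-4, y=22, z=13}
  after event 5 (t=27: DEL x): {y=22, z=13}
  after event 6 (t=30: INC z by 10): {y=22, z=23}
  after event 7 (t=31: SET z = -18): {y=22, z=-18}
  after event 8 (t=39: INC z by 3): {y=22, z=-15}
  after event 9 (t=44: DEC x by 1): {x=-1, y=22, z=-15}
  after event 10 (t=53: DEC x by 2): {x=-3, y=22, z=-15}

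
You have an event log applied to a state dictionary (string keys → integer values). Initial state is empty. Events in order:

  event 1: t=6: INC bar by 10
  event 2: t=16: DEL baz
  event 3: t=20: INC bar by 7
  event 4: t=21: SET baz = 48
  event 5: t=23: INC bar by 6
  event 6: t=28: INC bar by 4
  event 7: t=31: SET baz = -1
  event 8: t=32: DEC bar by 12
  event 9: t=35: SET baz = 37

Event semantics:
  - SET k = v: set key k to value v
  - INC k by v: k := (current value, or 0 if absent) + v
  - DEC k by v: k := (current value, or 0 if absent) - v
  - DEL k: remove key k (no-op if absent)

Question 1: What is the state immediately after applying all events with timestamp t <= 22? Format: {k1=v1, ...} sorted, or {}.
Apply events with t <= 22 (4 events):
  after event 1 (t=6: INC bar by 10): {bar=10}
  after event 2 (t=16: DEL baz): {bar=10}
  after event 3 (t=20: INC bar by 7): {bar=17}
  after event 4 (t=21: SET baz = 48): {bar=17, baz=48}

Answer: {bar=17, baz=48}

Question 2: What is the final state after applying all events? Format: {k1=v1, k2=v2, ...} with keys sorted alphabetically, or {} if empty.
Answer: {bar=15, baz=37}

Derivation:
  after event 1 (t=6: INC bar by 10): {bar=10}
  after event 2 (t=16: DEL baz): {bar=10}
  after event 3 (t=20: INC bar by 7): {bar=17}
  after event 4 (t=21: SET baz = 48): {bar=17, baz=48}
  after event 5 (t=23: INC bar by 6): {bar=23, baz=48}
  after event 6 (t=28: INC bar by 4): {bar=27, baz=48}
  after event 7 (t=31: SET baz = -1): {bar=27, baz=-1}
  after event 8 (t=32: DEC bar by 12): {bar=15, baz=-1}
  after event 9 (t=35: SET baz = 37): {bar=15, baz=37}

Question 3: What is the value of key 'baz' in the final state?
Answer: 37

Derivation:
Track key 'baz' through all 9 events:
  event 1 (t=6: INC bar by 10): baz unchanged
  event 2 (t=16: DEL baz): baz (absent) -> (absent)
  event 3 (t=20: INC bar by 7): baz unchanged
  event 4 (t=21: SET baz = 48): baz (absent) -> 48
  event 5 (t=23: INC bar by 6): baz unchanged
  event 6 (t=28: INC bar by 4): baz unchanged
  event 7 (t=31: SET baz = -1): baz 48 -> -1
  event 8 (t=32: DEC bar by 12): baz unchanged
  event 9 (t=35: SET baz = 37): baz -1 -> 37
Final: baz = 37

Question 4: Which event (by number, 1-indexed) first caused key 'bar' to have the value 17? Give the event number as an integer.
Answer: 3

Derivation:
Looking for first event where bar becomes 17:
  event 1: bar = 10
  event 2: bar = 10
  event 3: bar 10 -> 17  <-- first match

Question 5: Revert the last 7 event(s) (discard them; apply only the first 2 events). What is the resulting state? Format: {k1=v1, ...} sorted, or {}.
Keep first 2 events (discard last 7):
  after event 1 (t=6: INC bar by 10): {bar=10}
  after event 2 (t=16: DEL baz): {bar=10}

Answer: {bar=10}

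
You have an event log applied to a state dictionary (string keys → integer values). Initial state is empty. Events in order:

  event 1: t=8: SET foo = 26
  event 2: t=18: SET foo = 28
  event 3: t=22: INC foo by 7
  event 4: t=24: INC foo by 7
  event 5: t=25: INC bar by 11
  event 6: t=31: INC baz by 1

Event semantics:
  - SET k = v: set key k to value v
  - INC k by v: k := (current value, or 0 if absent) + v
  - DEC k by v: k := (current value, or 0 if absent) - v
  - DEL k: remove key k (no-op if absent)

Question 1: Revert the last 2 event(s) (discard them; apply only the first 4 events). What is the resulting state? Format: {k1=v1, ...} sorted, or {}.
Answer: {foo=42}

Derivation:
Keep first 4 events (discard last 2):
  after event 1 (t=8: SET foo = 26): {foo=26}
  after event 2 (t=18: SET foo = 28): {foo=28}
  after event 3 (t=22: INC foo by 7): {foo=35}
  after event 4 (t=24: INC foo by 7): {foo=42}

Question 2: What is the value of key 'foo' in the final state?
Track key 'foo' through all 6 events:
  event 1 (t=8: SET foo = 26): foo (absent) -> 26
  event 2 (t=18: SET foo = 28): foo 26 -> 28
  event 3 (t=22: INC foo by 7): foo 28 -> 35
  event 4 (t=24: INC foo by 7): foo 35 -> 42
  event 5 (t=25: INC bar by 11): foo unchanged
  event 6 (t=31: INC baz by 1): foo unchanged
Final: foo = 42

Answer: 42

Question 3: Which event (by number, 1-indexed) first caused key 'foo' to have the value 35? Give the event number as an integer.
Answer: 3

Derivation:
Looking for first event where foo becomes 35:
  event 1: foo = 26
  event 2: foo = 28
  event 3: foo 28 -> 35  <-- first match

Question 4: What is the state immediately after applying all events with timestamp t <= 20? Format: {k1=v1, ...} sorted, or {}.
Answer: {foo=28}

Derivation:
Apply events with t <= 20 (2 events):
  after event 1 (t=8: SET foo = 26): {foo=26}
  after event 2 (t=18: SET foo = 28): {foo=28}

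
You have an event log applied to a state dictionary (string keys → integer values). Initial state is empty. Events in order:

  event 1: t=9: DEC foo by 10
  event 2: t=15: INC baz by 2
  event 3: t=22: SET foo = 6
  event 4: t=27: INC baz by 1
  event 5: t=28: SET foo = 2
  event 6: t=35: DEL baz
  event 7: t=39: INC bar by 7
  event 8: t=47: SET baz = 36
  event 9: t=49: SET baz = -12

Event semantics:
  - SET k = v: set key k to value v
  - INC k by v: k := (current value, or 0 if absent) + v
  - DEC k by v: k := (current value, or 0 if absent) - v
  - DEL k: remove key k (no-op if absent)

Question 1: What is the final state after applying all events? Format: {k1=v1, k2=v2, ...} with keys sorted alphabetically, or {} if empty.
Answer: {bar=7, baz=-12, foo=2}

Derivation:
  after event 1 (t=9: DEC foo by 10): {foo=-10}
  after event 2 (t=15: INC baz by 2): {baz=2, foo=-10}
  after event 3 (t=22: SET foo = 6): {baz=2, foo=6}
  after event 4 (t=27: INC baz by 1): {baz=3, foo=6}
  after event 5 (t=28: SET foo = 2): {baz=3, foo=2}
  after event 6 (t=35: DEL baz): {foo=2}
  after event 7 (t=39: INC bar by 7): {bar=7, foo=2}
  after event 8 (t=47: SET baz = 36): {bar=7, baz=36, foo=2}
  after event 9 (t=49: SET baz = -12): {bar=7, baz=-12, foo=2}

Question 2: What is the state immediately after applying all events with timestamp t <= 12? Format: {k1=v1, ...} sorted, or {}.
Answer: {foo=-10}

Derivation:
Apply events with t <= 12 (1 events):
  after event 1 (t=9: DEC foo by 10): {foo=-10}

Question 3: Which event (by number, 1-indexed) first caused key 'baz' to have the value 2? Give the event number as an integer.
Answer: 2

Derivation:
Looking for first event where baz becomes 2:
  event 2: baz (absent) -> 2  <-- first match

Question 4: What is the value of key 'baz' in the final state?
Track key 'baz' through all 9 events:
  event 1 (t=9: DEC foo by 10): baz unchanged
  event 2 (t=15: INC baz by 2): baz (absent) -> 2
  event 3 (t=22: SET foo = 6): baz unchanged
  event 4 (t=27: INC baz by 1): baz 2 -> 3
  event 5 (t=28: SET foo = 2): baz unchanged
  event 6 (t=35: DEL baz): baz 3 -> (absent)
  event 7 (t=39: INC bar by 7): baz unchanged
  event 8 (t=47: SET baz = 36): baz (absent) -> 36
  event 9 (t=49: SET baz = -12): baz 36 -> -12
Final: baz = -12

Answer: -12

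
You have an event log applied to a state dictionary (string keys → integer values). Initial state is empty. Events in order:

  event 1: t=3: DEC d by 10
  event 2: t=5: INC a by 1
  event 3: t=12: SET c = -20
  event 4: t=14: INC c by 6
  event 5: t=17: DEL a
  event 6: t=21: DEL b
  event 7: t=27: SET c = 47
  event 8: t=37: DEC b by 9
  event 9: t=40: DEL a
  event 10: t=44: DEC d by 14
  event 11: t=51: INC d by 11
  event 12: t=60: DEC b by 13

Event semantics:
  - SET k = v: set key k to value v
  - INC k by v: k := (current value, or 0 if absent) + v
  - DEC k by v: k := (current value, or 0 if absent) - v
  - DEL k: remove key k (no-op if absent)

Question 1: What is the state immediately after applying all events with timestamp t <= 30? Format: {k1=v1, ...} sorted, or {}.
Answer: {c=47, d=-10}

Derivation:
Apply events with t <= 30 (7 events):
  after event 1 (t=3: DEC d by 10): {d=-10}
  after event 2 (t=5: INC a by 1): {a=1, d=-10}
  after event 3 (t=12: SET c = -20): {a=1, c=-20, d=-10}
  after event 4 (t=14: INC c by 6): {a=1, c=-14, d=-10}
  after event 5 (t=17: DEL a): {c=-14, d=-10}
  after event 6 (t=21: DEL b): {c=-14, d=-10}
  after event 7 (t=27: SET c = 47): {c=47, d=-10}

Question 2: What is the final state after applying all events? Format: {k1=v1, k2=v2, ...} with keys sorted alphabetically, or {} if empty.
  after event 1 (t=3: DEC d by 10): {d=-10}
  after event 2 (t=5: INC a by 1): {a=1, d=-10}
  after event 3 (t=12: SET c = -20): {a=1, c=-20, d=-10}
  after event 4 (t=14: INC c by 6): {a=1, c=-14, d=-10}
  after event 5 (t=17: DEL a): {c=-14, d=-10}
  after event 6 (t=21: DEL b): {c=-14, d=-10}
  after event 7 (t=27: SET c = 47): {c=47, d=-10}
  after event 8 (t=37: DEC b by 9): {b=-9, c=47, d=-10}
  after event 9 (t=40: DEL a): {b=-9, c=47, d=-10}
  after event 10 (t=44: DEC d by 14): {b=-9, c=47, d=-24}
  after event 11 (t=51: INC d by 11): {b=-9, c=47, d=-13}
  after event 12 (t=60: DEC b by 13): {b=-22, c=47, d=-13}

Answer: {b=-22, c=47, d=-13}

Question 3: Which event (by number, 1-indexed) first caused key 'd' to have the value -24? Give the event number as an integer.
Answer: 10

Derivation:
Looking for first event where d becomes -24:
  event 1: d = -10
  event 2: d = -10
  event 3: d = -10
  event 4: d = -10
  event 5: d = -10
  event 6: d = -10
  event 7: d = -10
  event 8: d = -10
  event 9: d = -10
  event 10: d -10 -> -24  <-- first match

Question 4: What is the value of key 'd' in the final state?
Track key 'd' through all 12 events:
  event 1 (t=3: DEC d by 10): d (absent) -> -10
  event 2 (t=5: INC a by 1): d unchanged
  event 3 (t=12: SET c = -20): d unchanged
  event 4 (t=14: INC c by 6): d unchanged
  event 5 (t=17: DEL a): d unchanged
  event 6 (t=21: DEL b): d unchanged
  event 7 (t=27: SET c = 47): d unchanged
  event 8 (t=37: DEC b by 9): d unchanged
  event 9 (t=40: DEL a): d unchanged
  event 10 (t=44: DEC d by 14): d -10 -> -24
  event 11 (t=51: INC d by 11): d -24 -> -13
  event 12 (t=60: DEC b by 13): d unchanged
Final: d = -13

Answer: -13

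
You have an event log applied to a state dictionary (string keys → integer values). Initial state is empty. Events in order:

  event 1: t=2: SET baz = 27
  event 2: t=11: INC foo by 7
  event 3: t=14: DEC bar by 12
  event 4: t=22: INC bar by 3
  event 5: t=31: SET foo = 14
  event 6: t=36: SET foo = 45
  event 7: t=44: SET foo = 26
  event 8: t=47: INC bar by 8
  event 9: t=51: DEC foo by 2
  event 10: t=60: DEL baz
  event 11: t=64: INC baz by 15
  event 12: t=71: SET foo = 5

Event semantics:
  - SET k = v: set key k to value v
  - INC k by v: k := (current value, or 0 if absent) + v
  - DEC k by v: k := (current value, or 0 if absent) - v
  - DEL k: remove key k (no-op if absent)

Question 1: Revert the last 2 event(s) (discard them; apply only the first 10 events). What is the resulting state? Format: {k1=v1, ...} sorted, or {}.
Answer: {bar=-1, foo=24}

Derivation:
Keep first 10 events (discard last 2):
  after event 1 (t=2: SET baz = 27): {baz=27}
  after event 2 (t=11: INC foo by 7): {baz=27, foo=7}
  after event 3 (t=14: DEC bar by 12): {bar=-12, baz=27, foo=7}
  after event 4 (t=22: INC bar by 3): {bar=-9, baz=27, foo=7}
  after event 5 (t=31: SET foo = 14): {bar=-9, baz=27, foo=14}
  after event 6 (t=36: SET foo = 45): {bar=-9, baz=27, foo=45}
  after event 7 (t=44: SET foo = 26): {bar=-9, baz=27, foo=26}
  after event 8 (t=47: INC bar by 8): {bar=-1, baz=27, foo=26}
  after event 9 (t=51: DEC foo by 2): {bar=-1, baz=27, foo=24}
  after event 10 (t=60: DEL baz): {bar=-1, foo=24}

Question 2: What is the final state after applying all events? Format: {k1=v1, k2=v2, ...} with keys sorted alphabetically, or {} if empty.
Answer: {bar=-1, baz=15, foo=5}

Derivation:
  after event 1 (t=2: SET baz = 27): {baz=27}
  after event 2 (t=11: INC foo by 7): {baz=27, foo=7}
  after event 3 (t=14: DEC bar by 12): {bar=-12, baz=27, foo=7}
  after event 4 (t=22: INC bar by 3): {bar=-9, baz=27, foo=7}
  after event 5 (t=31: SET foo = 14): {bar=-9, baz=27, foo=14}
  after event 6 (t=36: SET foo = 45): {bar=-9, baz=27, foo=45}
  after event 7 (t=44: SET foo = 26): {bar=-9, baz=27, foo=26}
  after event 8 (t=47: INC bar by 8): {bar=-1, baz=27, foo=26}
  after event 9 (t=51: DEC foo by 2): {bar=-1, baz=27, foo=24}
  after event 10 (t=60: DEL baz): {bar=-1, foo=24}
  after event 11 (t=64: INC baz by 15): {bar=-1, baz=15, foo=24}
  after event 12 (t=71: SET foo = 5): {bar=-1, baz=15, foo=5}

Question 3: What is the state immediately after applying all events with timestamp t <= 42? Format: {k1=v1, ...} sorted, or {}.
Answer: {bar=-9, baz=27, foo=45}

Derivation:
Apply events with t <= 42 (6 events):
  after event 1 (t=2: SET baz = 27): {baz=27}
  after event 2 (t=11: INC foo by 7): {baz=27, foo=7}
  after event 3 (t=14: DEC bar by 12): {bar=-12, baz=27, foo=7}
  after event 4 (t=22: INC bar by 3): {bar=-9, baz=27, foo=7}
  after event 5 (t=31: SET foo = 14): {bar=-9, baz=27, foo=14}
  after event 6 (t=36: SET foo = 45): {bar=-9, baz=27, foo=45}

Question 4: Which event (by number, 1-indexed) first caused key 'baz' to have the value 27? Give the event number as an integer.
Looking for first event where baz becomes 27:
  event 1: baz (absent) -> 27  <-- first match

Answer: 1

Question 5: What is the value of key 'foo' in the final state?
Answer: 5

Derivation:
Track key 'foo' through all 12 events:
  event 1 (t=2: SET baz = 27): foo unchanged
  event 2 (t=11: INC foo by 7): foo (absent) -> 7
  event 3 (t=14: DEC bar by 12): foo unchanged
  event 4 (t=22: INC bar by 3): foo unchanged
  event 5 (t=31: SET foo = 14): foo 7 -> 14
  event 6 (t=36: SET foo = 45): foo 14 -> 45
  event 7 (t=44: SET foo = 26): foo 45 -> 26
  event 8 (t=47: INC bar by 8): foo unchanged
  event 9 (t=51: DEC foo by 2): foo 26 -> 24
  event 10 (t=60: DEL baz): foo unchanged
  event 11 (t=64: INC baz by 15): foo unchanged
  event 12 (t=71: SET foo = 5): foo 24 -> 5
Final: foo = 5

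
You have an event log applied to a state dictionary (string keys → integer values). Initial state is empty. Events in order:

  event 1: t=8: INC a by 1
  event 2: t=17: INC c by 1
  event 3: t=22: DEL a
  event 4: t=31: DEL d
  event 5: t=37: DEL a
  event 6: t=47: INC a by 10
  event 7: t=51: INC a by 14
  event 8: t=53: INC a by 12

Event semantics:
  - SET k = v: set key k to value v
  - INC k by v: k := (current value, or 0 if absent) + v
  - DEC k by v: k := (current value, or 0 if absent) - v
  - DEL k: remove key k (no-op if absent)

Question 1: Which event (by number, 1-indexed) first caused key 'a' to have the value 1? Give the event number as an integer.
Looking for first event where a becomes 1:
  event 1: a (absent) -> 1  <-- first match

Answer: 1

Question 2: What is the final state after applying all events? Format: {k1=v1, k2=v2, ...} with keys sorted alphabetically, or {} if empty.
  after event 1 (t=8: INC a by 1): {a=1}
  after event 2 (t=17: INC c by 1): {a=1, c=1}
  after event 3 (t=22: DEL a): {c=1}
  after event 4 (t=31: DEL d): {c=1}
  after event 5 (t=37: DEL a): {c=1}
  after event 6 (t=47: INC a by 10): {a=10, c=1}
  after event 7 (t=51: INC a by 14): {a=24, c=1}
  after event 8 (t=53: INC a by 12): {a=36, c=1}

Answer: {a=36, c=1}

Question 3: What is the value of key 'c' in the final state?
Track key 'c' through all 8 events:
  event 1 (t=8: INC a by 1): c unchanged
  event 2 (t=17: INC c by 1): c (absent) -> 1
  event 3 (t=22: DEL a): c unchanged
  event 4 (t=31: DEL d): c unchanged
  event 5 (t=37: DEL a): c unchanged
  event 6 (t=47: INC a by 10): c unchanged
  event 7 (t=51: INC a by 14): c unchanged
  event 8 (t=53: INC a by 12): c unchanged
Final: c = 1

Answer: 1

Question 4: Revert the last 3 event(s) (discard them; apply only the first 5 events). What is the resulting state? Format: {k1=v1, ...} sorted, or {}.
Answer: {c=1}

Derivation:
Keep first 5 events (discard last 3):
  after event 1 (t=8: INC a by 1): {a=1}
  after event 2 (t=17: INC c by 1): {a=1, c=1}
  after event 3 (t=22: DEL a): {c=1}
  after event 4 (t=31: DEL d): {c=1}
  after event 5 (t=37: DEL a): {c=1}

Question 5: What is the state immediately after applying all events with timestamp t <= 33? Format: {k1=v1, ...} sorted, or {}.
Answer: {c=1}

Derivation:
Apply events with t <= 33 (4 events):
  after event 1 (t=8: INC a by 1): {a=1}
  after event 2 (t=17: INC c by 1): {a=1, c=1}
  after event 3 (t=22: DEL a): {c=1}
  after event 4 (t=31: DEL d): {c=1}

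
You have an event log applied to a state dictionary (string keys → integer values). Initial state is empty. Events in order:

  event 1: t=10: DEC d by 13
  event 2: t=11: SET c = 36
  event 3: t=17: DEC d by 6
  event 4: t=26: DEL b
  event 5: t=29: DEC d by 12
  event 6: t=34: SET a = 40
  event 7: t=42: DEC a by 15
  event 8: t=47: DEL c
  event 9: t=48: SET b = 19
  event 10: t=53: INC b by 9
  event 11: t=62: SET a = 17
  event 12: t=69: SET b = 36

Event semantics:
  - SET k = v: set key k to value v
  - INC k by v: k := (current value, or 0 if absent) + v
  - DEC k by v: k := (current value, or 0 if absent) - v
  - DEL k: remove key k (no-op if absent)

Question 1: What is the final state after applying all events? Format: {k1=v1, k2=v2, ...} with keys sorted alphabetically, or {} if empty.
Answer: {a=17, b=36, d=-31}

Derivation:
  after event 1 (t=10: DEC d by 13): {d=-13}
  after event 2 (t=11: SET c = 36): {c=36, d=-13}
  after event 3 (t=17: DEC d by 6): {c=36, d=-19}
  after event 4 (t=26: DEL b): {c=36, d=-19}
  after event 5 (t=29: DEC d by 12): {c=36, d=-31}
  after event 6 (t=34: SET a = 40): {a=40, c=36, d=-31}
  after event 7 (t=42: DEC a by 15): {a=25, c=36, d=-31}
  after event 8 (t=47: DEL c): {a=25, d=-31}
  after event 9 (t=48: SET b = 19): {a=25, b=19, d=-31}
  after event 10 (t=53: INC b by 9): {a=25, b=28, d=-31}
  after event 11 (t=62: SET a = 17): {a=17, b=28, d=-31}
  after event 12 (t=69: SET b = 36): {a=17, b=36, d=-31}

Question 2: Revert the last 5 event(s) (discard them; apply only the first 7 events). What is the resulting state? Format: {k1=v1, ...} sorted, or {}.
Answer: {a=25, c=36, d=-31}

Derivation:
Keep first 7 events (discard last 5):
  after event 1 (t=10: DEC d by 13): {d=-13}
  after event 2 (t=11: SET c = 36): {c=36, d=-13}
  after event 3 (t=17: DEC d by 6): {c=36, d=-19}
  after event 4 (t=26: DEL b): {c=36, d=-19}
  after event 5 (t=29: DEC d by 12): {c=36, d=-31}
  after event 6 (t=34: SET a = 40): {a=40, c=36, d=-31}
  after event 7 (t=42: DEC a by 15): {a=25, c=36, d=-31}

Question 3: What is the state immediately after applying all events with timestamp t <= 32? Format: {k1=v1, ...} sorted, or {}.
Answer: {c=36, d=-31}

Derivation:
Apply events with t <= 32 (5 events):
  after event 1 (t=10: DEC d by 13): {d=-13}
  after event 2 (t=11: SET c = 36): {c=36, d=-13}
  after event 3 (t=17: DEC d by 6): {c=36, d=-19}
  after event 4 (t=26: DEL b): {c=36, d=-19}
  after event 5 (t=29: DEC d by 12): {c=36, d=-31}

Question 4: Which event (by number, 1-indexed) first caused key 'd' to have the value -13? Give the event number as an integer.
Answer: 1

Derivation:
Looking for first event where d becomes -13:
  event 1: d (absent) -> -13  <-- first match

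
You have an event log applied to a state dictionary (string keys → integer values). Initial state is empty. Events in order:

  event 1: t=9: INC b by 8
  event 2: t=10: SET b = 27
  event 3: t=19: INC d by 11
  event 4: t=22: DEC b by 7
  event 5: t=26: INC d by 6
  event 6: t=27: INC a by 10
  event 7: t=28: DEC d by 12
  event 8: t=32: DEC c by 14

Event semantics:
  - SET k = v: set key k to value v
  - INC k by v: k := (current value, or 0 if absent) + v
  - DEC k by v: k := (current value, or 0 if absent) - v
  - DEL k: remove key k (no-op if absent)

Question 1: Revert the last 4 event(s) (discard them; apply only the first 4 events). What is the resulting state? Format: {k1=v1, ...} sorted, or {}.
Answer: {b=20, d=11}

Derivation:
Keep first 4 events (discard last 4):
  after event 1 (t=9: INC b by 8): {b=8}
  after event 2 (t=10: SET b = 27): {b=27}
  after event 3 (t=19: INC d by 11): {b=27, d=11}
  after event 4 (t=22: DEC b by 7): {b=20, d=11}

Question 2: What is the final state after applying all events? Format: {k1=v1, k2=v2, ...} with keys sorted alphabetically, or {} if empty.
Answer: {a=10, b=20, c=-14, d=5}

Derivation:
  after event 1 (t=9: INC b by 8): {b=8}
  after event 2 (t=10: SET b = 27): {b=27}
  after event 3 (t=19: INC d by 11): {b=27, d=11}
  after event 4 (t=22: DEC b by 7): {b=20, d=11}
  after event 5 (t=26: INC d by 6): {b=20, d=17}
  after event 6 (t=27: INC a by 10): {a=10, b=20, d=17}
  after event 7 (t=28: DEC d by 12): {a=10, b=20, d=5}
  after event 8 (t=32: DEC c by 14): {a=10, b=20, c=-14, d=5}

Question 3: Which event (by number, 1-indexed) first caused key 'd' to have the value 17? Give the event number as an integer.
Answer: 5

Derivation:
Looking for first event where d becomes 17:
  event 3: d = 11
  event 4: d = 11
  event 5: d 11 -> 17  <-- first match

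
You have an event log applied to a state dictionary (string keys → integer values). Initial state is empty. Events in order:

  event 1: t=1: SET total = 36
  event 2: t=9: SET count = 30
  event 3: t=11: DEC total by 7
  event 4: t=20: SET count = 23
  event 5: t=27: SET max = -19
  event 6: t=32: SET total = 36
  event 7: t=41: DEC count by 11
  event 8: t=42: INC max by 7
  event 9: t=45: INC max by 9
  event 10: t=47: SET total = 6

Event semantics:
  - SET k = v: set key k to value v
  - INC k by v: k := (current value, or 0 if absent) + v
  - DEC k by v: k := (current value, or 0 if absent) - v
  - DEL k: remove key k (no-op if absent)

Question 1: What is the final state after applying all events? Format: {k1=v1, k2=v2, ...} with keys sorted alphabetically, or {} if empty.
Answer: {count=12, max=-3, total=6}

Derivation:
  after event 1 (t=1: SET total = 36): {total=36}
  after event 2 (t=9: SET count = 30): {count=30, total=36}
  after event 3 (t=11: DEC total by 7): {count=30, total=29}
  after event 4 (t=20: SET count = 23): {count=23, total=29}
  after event 5 (t=27: SET max = -19): {count=23, max=-19, total=29}
  after event 6 (t=32: SET total = 36): {count=23, max=-19, total=36}
  after event 7 (t=41: DEC count by 11): {count=12, max=-19, total=36}
  after event 8 (t=42: INC max by 7): {count=12, max=-12, total=36}
  after event 9 (t=45: INC max by 9): {count=12, max=-3, total=36}
  after event 10 (t=47: SET total = 6): {count=12, max=-3, total=6}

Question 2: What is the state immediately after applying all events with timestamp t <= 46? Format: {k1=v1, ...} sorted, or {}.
Apply events with t <= 46 (9 events):
  after event 1 (t=1: SET total = 36): {total=36}
  after event 2 (t=9: SET count = 30): {count=30, total=36}
  after event 3 (t=11: DEC total by 7): {count=30, total=29}
  after event 4 (t=20: SET count = 23): {count=23, total=29}
  after event 5 (t=27: SET max = -19): {count=23, max=-19, total=29}
  after event 6 (t=32: SET total = 36): {count=23, max=-19, total=36}
  after event 7 (t=41: DEC count by 11): {count=12, max=-19, total=36}
  after event 8 (t=42: INC max by 7): {count=12, max=-12, total=36}
  after event 9 (t=45: INC max by 9): {count=12, max=-3, total=36}

Answer: {count=12, max=-3, total=36}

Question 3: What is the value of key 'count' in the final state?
Track key 'count' through all 10 events:
  event 1 (t=1: SET total = 36): count unchanged
  event 2 (t=9: SET count = 30): count (absent) -> 30
  event 3 (t=11: DEC total by 7): count unchanged
  event 4 (t=20: SET count = 23): count 30 -> 23
  event 5 (t=27: SET max = -19): count unchanged
  event 6 (t=32: SET total = 36): count unchanged
  event 7 (t=41: DEC count by 11): count 23 -> 12
  event 8 (t=42: INC max by 7): count unchanged
  event 9 (t=45: INC max by 9): count unchanged
  event 10 (t=47: SET total = 6): count unchanged
Final: count = 12

Answer: 12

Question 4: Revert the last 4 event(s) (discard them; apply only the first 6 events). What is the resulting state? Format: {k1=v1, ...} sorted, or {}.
Answer: {count=23, max=-19, total=36}

Derivation:
Keep first 6 events (discard last 4):
  after event 1 (t=1: SET total = 36): {total=36}
  after event 2 (t=9: SET count = 30): {count=30, total=36}
  after event 3 (t=11: DEC total by 7): {count=30, total=29}
  after event 4 (t=20: SET count = 23): {count=23, total=29}
  after event 5 (t=27: SET max = -19): {count=23, max=-19, total=29}
  after event 6 (t=32: SET total = 36): {count=23, max=-19, total=36}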